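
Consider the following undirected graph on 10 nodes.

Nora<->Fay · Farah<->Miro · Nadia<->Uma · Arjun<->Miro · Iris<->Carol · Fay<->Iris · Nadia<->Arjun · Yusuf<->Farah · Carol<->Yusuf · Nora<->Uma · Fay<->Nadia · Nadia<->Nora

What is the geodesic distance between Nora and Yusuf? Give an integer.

One shortest route is Nora – Fay – Iris – Carol – Yusuf, which uses 4 edges, and at distance 3 from Nora we only reach {Carol, Miro}, which does not include Yusuf. So d(Nora,Yusuf) = 4.

4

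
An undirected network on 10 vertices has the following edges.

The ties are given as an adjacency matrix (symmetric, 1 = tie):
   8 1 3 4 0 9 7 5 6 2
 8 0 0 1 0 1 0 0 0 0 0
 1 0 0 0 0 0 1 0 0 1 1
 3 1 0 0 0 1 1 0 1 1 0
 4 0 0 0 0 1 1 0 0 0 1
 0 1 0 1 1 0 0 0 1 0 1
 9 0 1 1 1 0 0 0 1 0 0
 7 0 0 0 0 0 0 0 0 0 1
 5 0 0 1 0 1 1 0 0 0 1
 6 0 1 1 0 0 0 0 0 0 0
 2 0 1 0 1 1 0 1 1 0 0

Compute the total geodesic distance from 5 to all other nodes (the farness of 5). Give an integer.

14

Distances from 5: 0:1, 1:2, 2:1, 3:1, 4:2, 6:2, 7:2, 8:2, 9:1.
Sum = 1 + 2 + 1 + 1 + 2 + 2 + 2 + 2 + 1 = 14.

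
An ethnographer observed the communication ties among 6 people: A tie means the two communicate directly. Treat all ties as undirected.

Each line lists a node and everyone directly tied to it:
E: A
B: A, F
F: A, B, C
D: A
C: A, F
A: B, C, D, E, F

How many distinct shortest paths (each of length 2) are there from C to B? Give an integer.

The shortest distance is 2. The length-2 paths are: C–A–B; C–F–B.
That gives 2 distinct shortest paths.

2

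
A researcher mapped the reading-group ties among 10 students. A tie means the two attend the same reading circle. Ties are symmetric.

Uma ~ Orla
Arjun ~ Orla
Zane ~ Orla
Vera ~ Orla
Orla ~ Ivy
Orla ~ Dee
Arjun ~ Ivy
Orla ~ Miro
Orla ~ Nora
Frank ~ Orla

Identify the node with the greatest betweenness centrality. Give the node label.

Unnormalized betweenness of each node: Arjun:0, Dee:0, Frank:0, Ivy:0, Miro:0, Nora:0, Orla:35, Uma:0, Vera:0, Zane:0.
Orla has the largest value, 35, making it the main broker — the node through which the most shortest paths run.

Orla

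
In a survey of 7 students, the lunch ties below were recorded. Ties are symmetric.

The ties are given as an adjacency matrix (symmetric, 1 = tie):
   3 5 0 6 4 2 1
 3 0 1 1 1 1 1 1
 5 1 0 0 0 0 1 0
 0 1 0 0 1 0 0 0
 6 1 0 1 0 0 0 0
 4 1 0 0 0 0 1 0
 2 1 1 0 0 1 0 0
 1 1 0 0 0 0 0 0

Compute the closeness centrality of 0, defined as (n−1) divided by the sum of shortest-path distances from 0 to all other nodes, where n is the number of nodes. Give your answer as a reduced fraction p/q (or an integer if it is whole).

3/5

Distances from 0: 1:2, 2:2, 3:1, 4:2, 5:2, 6:1. Sum = 10.
n = 7, so closeness = 6/10 = 3/5.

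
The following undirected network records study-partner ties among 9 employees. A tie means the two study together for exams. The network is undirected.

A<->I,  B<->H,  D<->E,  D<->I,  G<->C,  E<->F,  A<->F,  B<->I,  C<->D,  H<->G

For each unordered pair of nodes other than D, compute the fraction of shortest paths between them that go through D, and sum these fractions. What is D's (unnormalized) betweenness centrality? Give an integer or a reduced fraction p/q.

Pairs whose geodesics pass through D — F–C: 1; F–G: 1; E–C: 1; E–G: 1; E–H: 2/2; E–B: 1; E–I: 1; C–B: 1/2; C–I: 1; C–A: 1; G–I: 1/2; G–A: 1/2.
All other pairs contribute 0.
Summing the contributions gives betweenness(D) = 21/2.

21/2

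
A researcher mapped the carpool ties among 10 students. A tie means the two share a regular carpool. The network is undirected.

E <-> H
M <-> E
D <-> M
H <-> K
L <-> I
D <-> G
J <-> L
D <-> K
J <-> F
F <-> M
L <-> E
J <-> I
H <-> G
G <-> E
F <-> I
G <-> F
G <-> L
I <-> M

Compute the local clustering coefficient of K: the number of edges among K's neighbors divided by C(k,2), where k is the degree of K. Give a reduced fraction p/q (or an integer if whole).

0

K's neighbors: D and H (k = 2).
Possible neighbor pairs: C(2,2) = 1. Edges among them: none → e = 0.
Clustering(K) = 0/1.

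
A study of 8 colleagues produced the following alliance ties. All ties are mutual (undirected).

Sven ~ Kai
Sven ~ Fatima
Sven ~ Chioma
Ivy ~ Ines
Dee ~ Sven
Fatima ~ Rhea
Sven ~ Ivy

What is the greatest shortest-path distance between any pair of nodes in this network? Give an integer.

4

Eccentricity of each node (its greatest distance to any other): Chioma:3, Dee:3, Fatima:3, Ines:4, Ivy:3, Kai:3, Rhea:4, Sven:2.
The maximum eccentricity is 4, realized for instance by the pair Rhea–Ines via Rhea – Fatima – Sven – Ivy – Ines. So the diameter is 4.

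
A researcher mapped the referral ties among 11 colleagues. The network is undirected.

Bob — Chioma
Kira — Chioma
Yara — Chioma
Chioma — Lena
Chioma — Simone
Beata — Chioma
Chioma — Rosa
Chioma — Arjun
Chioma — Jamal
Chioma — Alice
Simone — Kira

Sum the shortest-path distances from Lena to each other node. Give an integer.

19

Distances from Lena: Alice:2, Arjun:2, Beata:2, Bob:2, Chioma:1, Jamal:2, Kira:2, Rosa:2, Simone:2, Yara:2.
Sum = 2 + 2 + 2 + 2 + 1 + 2 + 2 + 2 + 2 + 2 = 19.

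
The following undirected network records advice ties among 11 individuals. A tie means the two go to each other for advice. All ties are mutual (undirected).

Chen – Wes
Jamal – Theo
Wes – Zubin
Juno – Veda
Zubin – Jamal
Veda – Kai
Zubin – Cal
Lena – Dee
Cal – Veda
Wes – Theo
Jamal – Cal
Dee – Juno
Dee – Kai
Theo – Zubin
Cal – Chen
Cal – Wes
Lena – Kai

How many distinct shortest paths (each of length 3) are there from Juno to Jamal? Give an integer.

1

The shortest distance is 3, and the only length-3 path is Juno–Veda–Cal–Jamal. So there is exactly 1 shortest path.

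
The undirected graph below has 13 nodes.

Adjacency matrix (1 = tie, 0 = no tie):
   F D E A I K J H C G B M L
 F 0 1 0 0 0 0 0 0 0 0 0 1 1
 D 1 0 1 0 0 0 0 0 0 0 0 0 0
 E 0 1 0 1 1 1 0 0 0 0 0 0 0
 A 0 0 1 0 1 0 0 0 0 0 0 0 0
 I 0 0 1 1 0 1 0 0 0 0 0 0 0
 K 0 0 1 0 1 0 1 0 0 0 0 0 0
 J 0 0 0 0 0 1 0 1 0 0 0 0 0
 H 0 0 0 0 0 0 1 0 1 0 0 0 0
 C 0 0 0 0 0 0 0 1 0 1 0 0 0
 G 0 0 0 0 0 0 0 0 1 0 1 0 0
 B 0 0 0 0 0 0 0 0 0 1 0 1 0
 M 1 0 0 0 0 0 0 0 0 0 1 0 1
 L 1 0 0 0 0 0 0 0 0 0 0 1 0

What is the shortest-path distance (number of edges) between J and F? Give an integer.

One shortest route is J – K – E – D – F, which uses 4 edges, and at distance 3 from J we only reach {A, D, G}, which does not include F. So d(J,F) = 4.

4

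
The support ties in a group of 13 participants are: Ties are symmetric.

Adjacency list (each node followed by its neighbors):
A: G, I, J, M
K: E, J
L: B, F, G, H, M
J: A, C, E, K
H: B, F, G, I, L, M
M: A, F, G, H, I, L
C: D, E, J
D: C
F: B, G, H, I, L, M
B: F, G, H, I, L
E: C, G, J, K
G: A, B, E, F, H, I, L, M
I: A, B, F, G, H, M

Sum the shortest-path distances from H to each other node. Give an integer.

23

Distances from H: A:2, B:1, C:3, D:4, E:2, F:1, G:1, I:1, J:3, K:3, L:1, M:1.
Sum = 2 + 1 + 3 + 4 + 2 + 1 + 1 + 1 + 3 + 3 + 1 + 1 = 23.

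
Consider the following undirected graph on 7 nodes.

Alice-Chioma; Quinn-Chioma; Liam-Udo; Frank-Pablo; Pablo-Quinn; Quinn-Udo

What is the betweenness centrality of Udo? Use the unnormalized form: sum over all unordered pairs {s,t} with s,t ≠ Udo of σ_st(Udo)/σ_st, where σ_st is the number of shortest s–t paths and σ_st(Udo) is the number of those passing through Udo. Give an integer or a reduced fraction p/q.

5

Pairs whose geodesics pass through Udo — Alice–Liam: 1; Chioma–Liam: 1; Pablo–Liam: 1; Liam–Frank: 1; Liam–Quinn: 1.
All other pairs contribute 0.
Summing the contributions gives betweenness(Udo) = 5.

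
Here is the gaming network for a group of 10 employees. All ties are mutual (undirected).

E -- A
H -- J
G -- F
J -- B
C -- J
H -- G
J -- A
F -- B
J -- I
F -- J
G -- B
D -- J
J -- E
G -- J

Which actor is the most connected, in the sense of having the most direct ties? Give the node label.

J

Degrees — A:2, B:3, C:1, D:1, E:2, F:3, G:4, H:2, I:1, J:9.
The maximum is 9, attained only by J.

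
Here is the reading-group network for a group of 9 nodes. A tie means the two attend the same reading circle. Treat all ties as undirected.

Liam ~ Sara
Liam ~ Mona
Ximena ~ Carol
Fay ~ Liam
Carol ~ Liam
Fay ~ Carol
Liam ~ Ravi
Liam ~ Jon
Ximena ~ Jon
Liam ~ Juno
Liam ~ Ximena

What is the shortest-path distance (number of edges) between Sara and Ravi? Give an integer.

2

One shortest route is Sara – Liam – Ravi, which uses 2 edges, and Sara and Ravi are not directly tied, so nothing shorter exists. So d(Sara,Ravi) = 2.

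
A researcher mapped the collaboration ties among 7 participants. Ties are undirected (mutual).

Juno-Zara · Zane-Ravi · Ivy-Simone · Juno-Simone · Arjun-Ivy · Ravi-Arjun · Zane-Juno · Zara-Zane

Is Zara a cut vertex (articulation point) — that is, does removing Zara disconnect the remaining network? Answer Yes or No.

Even without Zara, every remaining node can still reach every other (the residual graph is connected), so Zara is not a cut vertex.

No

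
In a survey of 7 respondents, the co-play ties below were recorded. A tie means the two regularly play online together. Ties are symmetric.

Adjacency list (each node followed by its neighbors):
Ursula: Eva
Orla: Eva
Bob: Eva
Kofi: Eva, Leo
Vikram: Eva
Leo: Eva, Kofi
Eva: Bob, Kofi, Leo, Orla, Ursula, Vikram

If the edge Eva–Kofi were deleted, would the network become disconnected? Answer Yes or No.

No

Even without that edge, Eva still reaches Kofi via Eva – Leo – Kofi, so the network stays connected. Not a bridge.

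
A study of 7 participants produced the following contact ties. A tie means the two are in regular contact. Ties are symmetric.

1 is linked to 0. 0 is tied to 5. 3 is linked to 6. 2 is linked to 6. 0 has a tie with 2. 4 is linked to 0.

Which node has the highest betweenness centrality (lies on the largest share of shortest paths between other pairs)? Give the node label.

Unnormalized betweenness of each node: 0:12, 1:0, 2:8, 3:0, 4:0, 5:0, 6:5.
0 has the largest value, 12, making it the main broker — the node through which the most shortest paths run.

0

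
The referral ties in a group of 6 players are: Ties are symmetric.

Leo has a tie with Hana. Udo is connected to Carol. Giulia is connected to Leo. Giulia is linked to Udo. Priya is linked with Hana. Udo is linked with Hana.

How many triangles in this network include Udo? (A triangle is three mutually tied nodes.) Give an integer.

Udo's neighbors are Carol, Giulia, and Hana, but none of them are tied to each other, so no triangle contains Udo.

0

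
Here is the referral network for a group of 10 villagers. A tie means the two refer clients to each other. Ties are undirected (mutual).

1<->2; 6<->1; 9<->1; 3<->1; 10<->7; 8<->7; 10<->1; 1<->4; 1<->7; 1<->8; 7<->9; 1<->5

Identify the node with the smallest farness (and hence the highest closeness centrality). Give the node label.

1

Farness (sum of distances to all others) for each node — 1:9, 2:17, 3:17, 4:17, 5:17, 6:17, 7:14, 8:16, 9:16, 10:16.
The smallest farness is 9, for 1, so 1 has the highest closeness.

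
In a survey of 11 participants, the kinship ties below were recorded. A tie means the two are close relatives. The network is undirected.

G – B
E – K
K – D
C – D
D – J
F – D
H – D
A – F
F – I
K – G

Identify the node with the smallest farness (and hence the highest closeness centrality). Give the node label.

Farness (sum of distances to all others) for each node — A:30, B:35, C:25, D:16, E:28, F:21, G:26, H:25, I:30, J:25, K:19.
The smallest farness is 16, for D, so D has the highest closeness.

D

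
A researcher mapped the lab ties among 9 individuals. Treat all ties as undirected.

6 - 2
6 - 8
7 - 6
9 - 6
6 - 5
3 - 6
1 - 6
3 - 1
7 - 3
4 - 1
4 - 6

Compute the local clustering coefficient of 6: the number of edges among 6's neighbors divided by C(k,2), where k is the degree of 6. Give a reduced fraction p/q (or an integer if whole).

3/28

6's neighbors: 1, 2, 3, 4, 5, 7, 8, and 9 (k = 8).
Possible neighbor pairs: C(8,2) = 28. Edges among them: 1–3, 1–4, 3–7 → e = 3.
Clustering(6) = 3/28.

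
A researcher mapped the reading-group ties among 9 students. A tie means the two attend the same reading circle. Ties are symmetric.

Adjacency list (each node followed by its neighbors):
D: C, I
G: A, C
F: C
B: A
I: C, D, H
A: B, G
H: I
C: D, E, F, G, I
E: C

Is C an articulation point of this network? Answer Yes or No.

Yes

Removing C leaves {E} with no path to {D, H, and I}, so the network splits into 4 components. C is a cut vertex.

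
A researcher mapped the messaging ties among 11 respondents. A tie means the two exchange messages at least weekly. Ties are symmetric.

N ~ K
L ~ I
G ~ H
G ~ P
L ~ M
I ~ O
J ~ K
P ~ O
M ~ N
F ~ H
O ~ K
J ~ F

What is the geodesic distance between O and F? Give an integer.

3

One shortest route is O – K – J – F, which uses 3 edges, and at distance 2 from O we only reach {G, J, L, N}, which does not include F. So d(O,F) = 3.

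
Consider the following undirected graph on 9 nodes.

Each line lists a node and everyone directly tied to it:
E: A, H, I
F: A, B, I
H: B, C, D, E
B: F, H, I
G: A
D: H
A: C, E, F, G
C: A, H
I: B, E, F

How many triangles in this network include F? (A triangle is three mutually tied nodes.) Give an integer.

1

F's neighbors: A, B, and I.
Neighbor pairs that are themselves tied: F–B–I. Each forms one triangle with F, for 1 in total.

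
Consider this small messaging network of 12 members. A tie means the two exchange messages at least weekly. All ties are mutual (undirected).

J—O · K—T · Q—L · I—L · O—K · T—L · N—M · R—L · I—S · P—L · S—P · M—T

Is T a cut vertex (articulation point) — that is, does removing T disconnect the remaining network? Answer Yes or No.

Removing T leaves {I, L, P, Q, R, and S} with no path to {M and N}, so the network splits into 3 components. T is a cut vertex.

Yes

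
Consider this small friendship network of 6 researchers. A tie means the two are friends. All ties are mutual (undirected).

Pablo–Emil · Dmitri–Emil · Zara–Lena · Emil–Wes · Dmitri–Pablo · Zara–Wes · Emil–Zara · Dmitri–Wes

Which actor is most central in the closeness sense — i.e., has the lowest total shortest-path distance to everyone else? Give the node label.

Farness (sum of distances to all others) for each node — Dmitri:8, Emil:6, Lena:11, Pablo:9, Wes:7, Zara:7.
The smallest farness is 6, for Emil, so Emil has the highest closeness.

Emil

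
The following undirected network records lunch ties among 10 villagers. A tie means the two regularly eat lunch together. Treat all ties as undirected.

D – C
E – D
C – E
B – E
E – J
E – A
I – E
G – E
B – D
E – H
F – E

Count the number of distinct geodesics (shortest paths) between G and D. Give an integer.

The shortest distance is 2, and the only length-2 path is G–E–D. So there is exactly 1 shortest path.

1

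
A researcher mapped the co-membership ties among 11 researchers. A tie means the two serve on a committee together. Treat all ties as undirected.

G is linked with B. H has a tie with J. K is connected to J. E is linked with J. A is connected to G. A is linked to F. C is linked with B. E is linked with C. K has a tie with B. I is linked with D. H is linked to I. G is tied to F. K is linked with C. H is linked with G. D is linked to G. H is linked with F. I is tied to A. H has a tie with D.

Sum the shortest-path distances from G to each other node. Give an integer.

16

Distances from G: A:1, B:1, C:2, D:1, E:3, F:1, H:1, I:2, J:2, K:2.
Sum = 1 + 1 + 2 + 1 + 3 + 1 + 1 + 2 + 2 + 2 = 16.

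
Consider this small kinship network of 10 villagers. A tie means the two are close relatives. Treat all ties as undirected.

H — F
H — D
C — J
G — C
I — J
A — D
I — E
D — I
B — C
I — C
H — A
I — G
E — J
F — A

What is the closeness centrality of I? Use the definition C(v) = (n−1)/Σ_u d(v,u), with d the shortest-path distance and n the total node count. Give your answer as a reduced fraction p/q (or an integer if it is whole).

Distances from I: A:2, B:2, C:1, D:1, E:1, F:3, G:1, H:2, J:1. Sum = 14.
n = 10, so closeness = 9/14.

9/14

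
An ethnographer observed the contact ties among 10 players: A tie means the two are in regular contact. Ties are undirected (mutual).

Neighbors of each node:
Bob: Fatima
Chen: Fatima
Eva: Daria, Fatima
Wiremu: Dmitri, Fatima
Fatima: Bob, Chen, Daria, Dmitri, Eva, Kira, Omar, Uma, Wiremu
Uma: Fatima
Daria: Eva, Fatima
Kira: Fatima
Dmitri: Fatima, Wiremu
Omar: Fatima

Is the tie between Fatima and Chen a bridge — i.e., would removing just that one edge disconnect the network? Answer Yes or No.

Without the Fatima–Chen edge there is no alternate route between Fatima and Chen, so the network disconnects. It is a bridge.

Yes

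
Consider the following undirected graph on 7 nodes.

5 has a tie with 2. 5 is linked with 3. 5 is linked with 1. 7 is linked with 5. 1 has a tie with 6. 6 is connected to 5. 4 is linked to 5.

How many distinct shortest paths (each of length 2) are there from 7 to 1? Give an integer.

1

The shortest distance is 2, and the only length-2 path is 7–5–1. So there is exactly 1 shortest path.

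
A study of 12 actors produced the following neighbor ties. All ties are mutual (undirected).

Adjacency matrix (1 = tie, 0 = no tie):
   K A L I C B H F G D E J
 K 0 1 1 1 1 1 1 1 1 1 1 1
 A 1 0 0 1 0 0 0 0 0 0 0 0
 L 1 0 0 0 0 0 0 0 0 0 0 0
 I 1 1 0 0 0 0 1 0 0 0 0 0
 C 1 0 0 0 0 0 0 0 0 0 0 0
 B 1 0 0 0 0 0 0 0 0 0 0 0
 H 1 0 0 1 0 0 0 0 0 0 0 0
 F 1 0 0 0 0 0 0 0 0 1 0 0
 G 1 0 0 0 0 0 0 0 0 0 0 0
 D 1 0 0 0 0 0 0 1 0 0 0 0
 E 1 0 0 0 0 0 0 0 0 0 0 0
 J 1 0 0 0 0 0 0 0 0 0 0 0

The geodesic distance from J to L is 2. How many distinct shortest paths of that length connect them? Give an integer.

1

The shortest distance is 2, and the only length-2 path is J–K–L. So there is exactly 1 shortest path.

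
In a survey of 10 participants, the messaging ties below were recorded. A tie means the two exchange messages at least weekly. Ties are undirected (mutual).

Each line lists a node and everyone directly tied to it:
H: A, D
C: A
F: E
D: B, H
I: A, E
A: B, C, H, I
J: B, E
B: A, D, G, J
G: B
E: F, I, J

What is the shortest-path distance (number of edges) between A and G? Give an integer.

2

One shortest route is A – B – G, which uses 2 edges, and A and G are not directly tied, so nothing shorter exists. So d(A,G) = 2.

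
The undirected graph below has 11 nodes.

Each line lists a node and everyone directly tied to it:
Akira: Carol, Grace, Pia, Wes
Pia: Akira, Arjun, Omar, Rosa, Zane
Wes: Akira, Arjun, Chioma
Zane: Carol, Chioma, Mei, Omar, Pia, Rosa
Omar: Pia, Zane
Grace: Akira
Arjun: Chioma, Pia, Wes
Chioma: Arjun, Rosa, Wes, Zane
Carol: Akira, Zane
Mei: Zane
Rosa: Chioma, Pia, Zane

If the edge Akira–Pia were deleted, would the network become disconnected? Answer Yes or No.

Even without that edge, Akira still reaches Pia via Akira – Carol – Zane – Pia, so the network stays connected. Not a bridge.

No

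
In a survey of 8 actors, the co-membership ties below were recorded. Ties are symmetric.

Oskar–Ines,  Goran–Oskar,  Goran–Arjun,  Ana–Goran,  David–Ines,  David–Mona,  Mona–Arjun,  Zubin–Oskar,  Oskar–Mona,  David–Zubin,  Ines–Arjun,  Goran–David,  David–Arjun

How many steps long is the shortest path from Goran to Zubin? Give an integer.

2

One shortest route is Goran – David – Zubin, which uses 2 edges, and Goran and Zubin are not directly tied, so nothing shorter exists. So d(Goran,Zubin) = 2.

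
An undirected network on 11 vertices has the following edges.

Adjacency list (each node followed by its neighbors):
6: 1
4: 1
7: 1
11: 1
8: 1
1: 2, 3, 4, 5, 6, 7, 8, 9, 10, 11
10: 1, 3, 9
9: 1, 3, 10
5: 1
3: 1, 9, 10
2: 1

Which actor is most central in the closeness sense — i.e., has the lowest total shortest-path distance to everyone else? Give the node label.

Farness (sum of distances to all others) for each node — 1:10, 2:19, 3:17, 4:19, 5:19, 6:19, 7:19, 8:19, 9:17, 10:17, 11:19.
The smallest farness is 10, for 1, so 1 has the highest closeness.

1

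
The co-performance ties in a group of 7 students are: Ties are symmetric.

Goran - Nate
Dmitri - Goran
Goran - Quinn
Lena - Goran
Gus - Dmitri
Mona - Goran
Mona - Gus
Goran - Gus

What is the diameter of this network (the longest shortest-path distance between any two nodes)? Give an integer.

Eccentricity of each node (its greatest distance to any other): Dmitri:2, Goran:1, Gus:2, Lena:2, Mona:2, Nate:2, Quinn:2.
The maximum eccentricity is 2, realized for instance by the pair Lena–Gus via Lena – Goran – Gus. So the diameter is 2.

2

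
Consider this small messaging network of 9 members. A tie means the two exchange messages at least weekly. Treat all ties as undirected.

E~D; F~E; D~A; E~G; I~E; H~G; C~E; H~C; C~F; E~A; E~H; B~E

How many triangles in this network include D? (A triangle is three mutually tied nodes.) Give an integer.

1

D's neighbors: A and E.
Neighbor pairs that are themselves tied: D–A–E. Each forms one triangle with D, for 1 in total.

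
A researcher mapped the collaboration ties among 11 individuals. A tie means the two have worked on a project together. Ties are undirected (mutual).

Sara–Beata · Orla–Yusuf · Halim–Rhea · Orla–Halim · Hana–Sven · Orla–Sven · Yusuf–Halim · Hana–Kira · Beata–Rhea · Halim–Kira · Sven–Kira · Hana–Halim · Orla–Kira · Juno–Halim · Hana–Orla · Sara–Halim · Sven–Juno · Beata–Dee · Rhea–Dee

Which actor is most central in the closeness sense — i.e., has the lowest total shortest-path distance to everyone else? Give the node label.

Halim

Farness (sum of distances to all others) for each node — Beata:24, Dee:25, Halim:13, Hana:18, Juno:20, Kira:18, Orla:17, Rhea:18, Sara:19, Sven:22, Yusuf:20.
The smallest farness is 13, for Halim, so Halim has the highest closeness.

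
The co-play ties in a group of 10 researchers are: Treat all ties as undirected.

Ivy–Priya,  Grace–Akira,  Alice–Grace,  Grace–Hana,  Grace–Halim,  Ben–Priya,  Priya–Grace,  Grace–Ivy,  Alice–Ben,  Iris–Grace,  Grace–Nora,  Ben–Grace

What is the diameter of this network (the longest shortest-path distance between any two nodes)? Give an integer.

Eccentricity of each node (its greatest distance to any other): Akira:2, Alice:2, Ben:2, Grace:1, Halim:2, Hana:2, Iris:2, Ivy:2, Nora:2, Priya:2.
The maximum eccentricity is 2, realized for instance by the pair Ivy–Alice via Ivy – Grace – Alice. So the diameter is 2.

2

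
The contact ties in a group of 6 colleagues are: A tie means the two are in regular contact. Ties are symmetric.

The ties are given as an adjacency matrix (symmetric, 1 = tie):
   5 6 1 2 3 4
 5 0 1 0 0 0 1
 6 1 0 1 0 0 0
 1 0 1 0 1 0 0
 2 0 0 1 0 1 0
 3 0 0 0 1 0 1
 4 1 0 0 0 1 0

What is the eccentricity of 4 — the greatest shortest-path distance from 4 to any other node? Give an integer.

Distances from 4: 1:3, 2:2, 3:1, 5:1, 6:2.
The largest is 3 (to 1), so the eccentricity of 4 is 3.

3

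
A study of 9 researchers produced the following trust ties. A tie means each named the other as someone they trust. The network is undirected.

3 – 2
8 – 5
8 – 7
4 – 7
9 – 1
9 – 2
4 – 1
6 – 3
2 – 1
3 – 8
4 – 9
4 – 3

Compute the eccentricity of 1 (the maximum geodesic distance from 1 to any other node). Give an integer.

4

Distances from 1: 2:1, 3:2, 4:1, 5:4, 6:3, 7:2, 8:3, 9:1.
The largest is 4 (to 5), so the eccentricity of 1 is 4.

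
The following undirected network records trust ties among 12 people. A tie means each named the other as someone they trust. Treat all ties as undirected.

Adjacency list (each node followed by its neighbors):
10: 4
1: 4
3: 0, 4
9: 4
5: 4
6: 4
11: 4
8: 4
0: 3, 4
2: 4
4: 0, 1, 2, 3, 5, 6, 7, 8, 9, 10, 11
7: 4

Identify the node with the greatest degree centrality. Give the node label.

4

Degrees — 0:2, 1:1, 2:1, 3:2, 4:11, 5:1, 6:1, 7:1, 8:1, 9:1, 10:1, 11:1.
The maximum is 11, attained only by 4.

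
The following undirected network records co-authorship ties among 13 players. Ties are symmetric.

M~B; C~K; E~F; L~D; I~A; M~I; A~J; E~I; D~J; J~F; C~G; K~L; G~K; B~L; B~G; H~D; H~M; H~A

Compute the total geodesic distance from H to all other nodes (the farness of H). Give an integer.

Distances from H: A:1, B:2, C:4, D:1, E:3, F:3, G:3, I:2, J:2, K:3, L:2, M:1.
Sum = 1 + 2 + 4 + 1 + 3 + 3 + 3 + 2 + 2 + 3 + 2 + 1 = 27.

27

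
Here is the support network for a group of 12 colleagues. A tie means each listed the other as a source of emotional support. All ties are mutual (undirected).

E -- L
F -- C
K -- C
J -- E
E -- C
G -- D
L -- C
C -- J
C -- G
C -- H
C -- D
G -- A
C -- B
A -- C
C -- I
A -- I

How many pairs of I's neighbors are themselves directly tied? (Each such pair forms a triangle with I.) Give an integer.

1

I's neighbors: A and C.
Neighbor pairs that are themselves tied: I–A–C. Each forms one triangle with I, for 1 in total.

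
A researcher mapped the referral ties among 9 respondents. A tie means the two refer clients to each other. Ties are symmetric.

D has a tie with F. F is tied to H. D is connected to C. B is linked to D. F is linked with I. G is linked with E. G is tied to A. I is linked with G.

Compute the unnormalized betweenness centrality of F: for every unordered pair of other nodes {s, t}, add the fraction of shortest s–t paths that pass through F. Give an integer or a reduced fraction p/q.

Pairs whose geodesics pass through F — I–D: 1; I–B: 1; I–H: 1; I–C: 1; D–G: 1; D–E: 1; D–H: 1; D–A: 1; G–B: 1; G–H: 1; G–C: 1; B–E: 1; B–H: 1; B–A: 1 … (+5 more pairs).
All other pairs contribute 0.
Summing the contributions gives betweenness(F) = 19.

19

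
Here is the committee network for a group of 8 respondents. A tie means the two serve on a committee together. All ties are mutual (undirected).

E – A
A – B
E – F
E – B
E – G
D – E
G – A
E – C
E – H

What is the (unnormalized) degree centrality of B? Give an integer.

B is directly tied to A and E. That is 2 neighbors, so the degree of B is 2.

2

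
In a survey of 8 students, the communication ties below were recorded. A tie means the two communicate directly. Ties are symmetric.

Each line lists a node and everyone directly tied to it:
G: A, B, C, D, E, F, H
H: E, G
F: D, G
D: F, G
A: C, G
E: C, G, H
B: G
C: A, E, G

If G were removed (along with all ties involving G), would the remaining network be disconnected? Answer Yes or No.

Removing G leaves {A, C, E, and H} with no path to {D and F}, so the network splits into 3 components. G is a cut vertex.

Yes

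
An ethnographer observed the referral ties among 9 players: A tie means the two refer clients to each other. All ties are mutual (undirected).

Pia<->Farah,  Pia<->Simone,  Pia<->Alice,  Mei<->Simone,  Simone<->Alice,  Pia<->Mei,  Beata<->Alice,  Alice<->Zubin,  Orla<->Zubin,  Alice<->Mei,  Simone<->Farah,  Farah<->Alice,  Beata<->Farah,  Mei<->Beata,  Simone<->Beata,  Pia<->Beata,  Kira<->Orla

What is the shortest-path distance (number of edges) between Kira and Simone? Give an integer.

4

One shortest route is Kira – Orla – Zubin – Alice – Simone, which uses 4 edges, and at distance 3 from Kira we only reach {Alice}, which does not include Simone. So d(Kira,Simone) = 4.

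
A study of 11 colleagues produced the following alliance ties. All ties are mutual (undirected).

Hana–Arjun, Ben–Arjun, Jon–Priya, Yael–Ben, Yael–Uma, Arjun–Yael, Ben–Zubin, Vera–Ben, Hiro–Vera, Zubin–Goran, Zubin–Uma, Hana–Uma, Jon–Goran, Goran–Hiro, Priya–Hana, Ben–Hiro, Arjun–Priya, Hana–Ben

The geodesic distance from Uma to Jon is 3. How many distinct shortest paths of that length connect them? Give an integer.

The shortest distance is 3. The length-3 paths are: Uma–Hana–Priya–Jon; Uma–Zubin–Goran–Jon.
That gives 2 distinct shortest paths.

2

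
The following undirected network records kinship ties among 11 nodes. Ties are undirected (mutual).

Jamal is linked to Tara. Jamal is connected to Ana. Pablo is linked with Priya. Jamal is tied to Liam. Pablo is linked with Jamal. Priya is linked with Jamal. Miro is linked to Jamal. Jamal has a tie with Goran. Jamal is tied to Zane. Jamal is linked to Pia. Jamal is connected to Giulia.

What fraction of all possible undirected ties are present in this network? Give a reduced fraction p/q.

1/5

There are 11 edges and 11 nodes, so the maximum possible is C(11,2) = 55.
Density = 11/55 = 1/5.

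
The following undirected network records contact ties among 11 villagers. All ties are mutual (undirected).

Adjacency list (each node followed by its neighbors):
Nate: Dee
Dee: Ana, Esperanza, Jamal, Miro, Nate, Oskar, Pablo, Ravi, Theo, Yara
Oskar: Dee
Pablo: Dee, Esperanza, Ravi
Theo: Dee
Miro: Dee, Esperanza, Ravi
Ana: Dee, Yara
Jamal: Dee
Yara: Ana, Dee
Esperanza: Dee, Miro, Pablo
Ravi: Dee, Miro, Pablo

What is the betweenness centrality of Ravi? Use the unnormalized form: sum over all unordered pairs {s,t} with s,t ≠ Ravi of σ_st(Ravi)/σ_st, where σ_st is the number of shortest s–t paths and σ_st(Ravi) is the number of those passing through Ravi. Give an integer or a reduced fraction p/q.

1/3

Pairs whose geodesics pass through Ravi — Miro–Pablo: 1/3.
All other pairs contribute 0.
Summing the contributions gives betweenness(Ravi) = 1/3.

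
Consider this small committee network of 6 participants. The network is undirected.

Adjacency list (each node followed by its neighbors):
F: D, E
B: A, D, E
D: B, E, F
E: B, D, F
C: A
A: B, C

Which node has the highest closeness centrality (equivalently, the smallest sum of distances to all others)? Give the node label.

Farness (sum of distances to all others) for each node — A:9, B:7, C:13, D:8, E:8, F:11.
The smallest farness is 7, for B, so B has the highest closeness.

B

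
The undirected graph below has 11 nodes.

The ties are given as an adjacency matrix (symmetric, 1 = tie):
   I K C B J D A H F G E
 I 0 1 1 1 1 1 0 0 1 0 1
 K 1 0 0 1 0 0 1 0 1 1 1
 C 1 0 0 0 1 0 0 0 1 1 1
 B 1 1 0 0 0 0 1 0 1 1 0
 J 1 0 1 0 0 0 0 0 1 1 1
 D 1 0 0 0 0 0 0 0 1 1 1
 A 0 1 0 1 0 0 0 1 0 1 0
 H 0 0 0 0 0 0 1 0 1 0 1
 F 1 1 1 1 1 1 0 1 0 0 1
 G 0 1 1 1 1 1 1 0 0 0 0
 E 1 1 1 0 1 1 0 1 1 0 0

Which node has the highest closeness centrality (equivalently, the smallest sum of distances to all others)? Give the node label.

F

Farness (sum of distances to all others) for each node — A:16, B:15, C:15, D:16, E:13, F:12, G:14, H:17, I:13, J:15, K:14.
The smallest farness is 12, for F, so F has the highest closeness.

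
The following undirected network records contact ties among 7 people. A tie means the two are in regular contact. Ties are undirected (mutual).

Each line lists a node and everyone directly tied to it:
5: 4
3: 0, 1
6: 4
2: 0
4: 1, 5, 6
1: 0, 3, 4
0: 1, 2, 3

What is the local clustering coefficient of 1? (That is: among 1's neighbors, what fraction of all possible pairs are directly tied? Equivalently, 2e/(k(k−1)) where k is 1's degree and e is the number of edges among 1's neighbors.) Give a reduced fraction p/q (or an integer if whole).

1's neighbors: 0, 3, and 4 (k = 3).
Possible neighbor pairs: C(3,2) = 3. Edges among them: 0–3 → e = 1.
Clustering(1) = 1/3.

1/3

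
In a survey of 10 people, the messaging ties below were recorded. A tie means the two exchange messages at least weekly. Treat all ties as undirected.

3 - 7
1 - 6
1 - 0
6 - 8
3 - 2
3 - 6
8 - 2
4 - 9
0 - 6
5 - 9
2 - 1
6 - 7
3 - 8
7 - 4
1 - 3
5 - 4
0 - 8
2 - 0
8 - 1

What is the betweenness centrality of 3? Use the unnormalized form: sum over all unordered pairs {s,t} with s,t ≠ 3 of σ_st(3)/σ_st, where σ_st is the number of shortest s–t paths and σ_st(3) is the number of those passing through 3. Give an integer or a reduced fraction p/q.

33/4

Pairs whose geodesics pass through 3 — 4–1: 1/2; 4–8: 1/2; 4–2: 1; 7–1: 1/2; 7–8: 1/2; 7–2: 1; 9–1: 1/2; 9–8: 1/2; 9–2: 1; 5–1: 1/2; 5–8: 1/2; 5–2: 1; 2–6: 1/4.
All other pairs contribute 0.
Summing the contributions gives betweenness(3) = 33/4.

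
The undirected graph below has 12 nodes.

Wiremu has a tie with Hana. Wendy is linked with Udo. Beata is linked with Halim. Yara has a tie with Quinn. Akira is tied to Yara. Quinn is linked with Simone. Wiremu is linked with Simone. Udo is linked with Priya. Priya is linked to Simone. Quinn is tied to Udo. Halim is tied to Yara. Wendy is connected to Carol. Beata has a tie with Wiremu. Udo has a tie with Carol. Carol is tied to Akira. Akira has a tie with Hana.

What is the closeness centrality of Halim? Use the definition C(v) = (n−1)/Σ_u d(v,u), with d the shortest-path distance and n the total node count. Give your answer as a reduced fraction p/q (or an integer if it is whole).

11/28

Distances from Halim: Akira:2, Beata:1, Carol:3, Hana:3, Priya:4, Quinn:2, Simone:3, Udo:3, Wendy:4, Wiremu:2, Yara:1. Sum = 28.
n = 12, so closeness = 11/28.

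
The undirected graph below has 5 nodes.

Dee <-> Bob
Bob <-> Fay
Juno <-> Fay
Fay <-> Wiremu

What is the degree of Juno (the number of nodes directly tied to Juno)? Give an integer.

Juno is directly tied to Fay. That is 1 neighbor, so the degree of Juno is 1.

1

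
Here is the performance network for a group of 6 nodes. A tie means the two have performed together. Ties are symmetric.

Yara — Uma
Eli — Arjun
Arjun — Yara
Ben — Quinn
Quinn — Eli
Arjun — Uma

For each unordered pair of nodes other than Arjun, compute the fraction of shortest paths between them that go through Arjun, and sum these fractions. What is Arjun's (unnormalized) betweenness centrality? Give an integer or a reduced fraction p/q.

6

Pairs whose geodesics pass through Arjun — Yara–Ben: 1; Yara–Eli: 1; Yara–Quinn: 1; Ben–Uma: 1; Eli–Uma: 1; Quinn–Uma: 1.
All other pairs contribute 0.
Summing the contributions gives betweenness(Arjun) = 6.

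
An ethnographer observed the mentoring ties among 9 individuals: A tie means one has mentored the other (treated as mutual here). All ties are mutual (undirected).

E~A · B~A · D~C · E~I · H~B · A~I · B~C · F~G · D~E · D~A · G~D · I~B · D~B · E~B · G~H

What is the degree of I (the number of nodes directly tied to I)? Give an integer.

I is directly tied to A, B, and E. That is 3 neighbors, so the degree of I is 3.

3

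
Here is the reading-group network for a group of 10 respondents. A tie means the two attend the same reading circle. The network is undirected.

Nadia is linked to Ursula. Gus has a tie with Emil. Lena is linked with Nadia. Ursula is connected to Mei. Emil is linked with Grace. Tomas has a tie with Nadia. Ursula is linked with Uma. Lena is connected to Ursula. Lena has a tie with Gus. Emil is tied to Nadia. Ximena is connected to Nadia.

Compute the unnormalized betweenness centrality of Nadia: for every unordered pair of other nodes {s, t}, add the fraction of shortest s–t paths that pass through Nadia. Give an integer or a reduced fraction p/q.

Pairs whose geodesics pass through Nadia — Uma–Ximena: 1; Uma–Grace: 1; Uma–Emil: 1; Uma–Tomas: 1; Ursula–Ximena: 1; Ursula–Grace: 1; Ursula–Emil: 1; Ursula–Tomas: 1; Gus–Ximena: 2/2; Gus–Tomas: 2/2; Ximena–Lena: 1; Ximena–Grace: 1; Ximena–Emil: 1; Ximena–Mei: 1 … (+9 more pairs).
All other pairs contribute 0.
Summing the contributions gives betweenness(Nadia) = 22.

22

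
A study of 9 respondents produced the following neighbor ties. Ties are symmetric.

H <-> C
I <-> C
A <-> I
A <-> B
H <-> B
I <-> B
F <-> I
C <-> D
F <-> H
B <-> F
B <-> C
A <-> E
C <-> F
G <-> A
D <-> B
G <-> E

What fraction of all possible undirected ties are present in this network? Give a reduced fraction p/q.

4/9

There are 16 edges and 9 nodes, so the maximum possible is C(9,2) = 36.
Density = 16/36 = 4/9.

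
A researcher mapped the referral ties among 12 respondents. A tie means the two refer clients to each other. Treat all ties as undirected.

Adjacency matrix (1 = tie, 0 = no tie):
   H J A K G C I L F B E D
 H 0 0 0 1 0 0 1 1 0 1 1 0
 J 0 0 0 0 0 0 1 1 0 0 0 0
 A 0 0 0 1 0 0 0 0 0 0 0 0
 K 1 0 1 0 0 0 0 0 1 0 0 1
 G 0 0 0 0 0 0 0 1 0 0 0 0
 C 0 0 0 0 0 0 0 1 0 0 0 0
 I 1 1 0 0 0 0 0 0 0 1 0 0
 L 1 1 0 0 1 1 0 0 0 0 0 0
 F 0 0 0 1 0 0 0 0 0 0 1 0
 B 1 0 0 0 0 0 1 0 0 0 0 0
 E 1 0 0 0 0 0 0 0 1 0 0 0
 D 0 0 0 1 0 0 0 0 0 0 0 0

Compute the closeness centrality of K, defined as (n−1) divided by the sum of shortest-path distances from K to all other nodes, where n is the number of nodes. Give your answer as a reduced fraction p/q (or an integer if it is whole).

11/21

Distances from K: A:1, B:2, C:3, D:1, E:2, F:1, G:3, H:1, I:2, J:3, L:2. Sum = 21.
n = 12, so closeness = 11/21.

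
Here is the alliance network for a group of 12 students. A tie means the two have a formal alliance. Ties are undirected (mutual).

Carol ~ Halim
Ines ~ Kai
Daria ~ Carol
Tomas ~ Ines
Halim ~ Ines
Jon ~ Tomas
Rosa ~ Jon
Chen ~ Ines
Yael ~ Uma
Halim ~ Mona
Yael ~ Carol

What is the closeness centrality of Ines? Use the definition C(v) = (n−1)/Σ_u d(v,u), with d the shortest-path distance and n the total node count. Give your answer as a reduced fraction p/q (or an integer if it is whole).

11/23

Distances from Ines: Carol:2, Chen:1, Daria:3, Halim:1, Jon:2, Kai:1, Mona:2, Rosa:3, Tomas:1, Uma:4, Yael:3. Sum = 23.
n = 12, so closeness = 11/23.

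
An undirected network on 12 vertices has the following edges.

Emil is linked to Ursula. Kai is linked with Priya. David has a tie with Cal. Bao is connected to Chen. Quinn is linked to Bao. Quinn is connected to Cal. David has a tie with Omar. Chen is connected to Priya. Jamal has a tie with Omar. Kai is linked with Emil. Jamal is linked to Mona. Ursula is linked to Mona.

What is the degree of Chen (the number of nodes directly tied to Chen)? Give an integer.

Chen is directly tied to Bao and Priya. That is 2 neighbors, so the degree of Chen is 2.

2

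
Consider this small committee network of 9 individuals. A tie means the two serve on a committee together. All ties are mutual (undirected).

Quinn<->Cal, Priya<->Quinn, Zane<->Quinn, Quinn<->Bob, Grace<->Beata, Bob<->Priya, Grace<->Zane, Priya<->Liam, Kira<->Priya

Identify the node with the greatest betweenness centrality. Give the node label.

Quinn

Unnormalized betweenness of each node: Beata:0, Bob:0, Cal:0, Grace:7, Kira:0, Liam:0, Priya:13, Quinn:19, Zane:12.
Quinn has the largest value, 19, making it the main broker — the node through which the most shortest paths run.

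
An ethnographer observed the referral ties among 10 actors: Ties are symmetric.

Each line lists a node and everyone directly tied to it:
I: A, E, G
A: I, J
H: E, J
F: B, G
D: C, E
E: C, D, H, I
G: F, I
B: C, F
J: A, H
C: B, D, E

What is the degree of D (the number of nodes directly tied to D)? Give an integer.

2

D is directly tied to C and E. That is 2 neighbors, so the degree of D is 2.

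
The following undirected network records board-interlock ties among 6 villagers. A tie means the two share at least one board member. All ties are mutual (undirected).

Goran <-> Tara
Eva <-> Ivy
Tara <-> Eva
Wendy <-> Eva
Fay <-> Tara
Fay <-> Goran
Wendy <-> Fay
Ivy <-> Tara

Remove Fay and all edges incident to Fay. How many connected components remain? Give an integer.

1

Fay's neighbors (Goran, Tara, and Wendy) remain reachable from one another through other ties, so the rest of the network stays in one piece.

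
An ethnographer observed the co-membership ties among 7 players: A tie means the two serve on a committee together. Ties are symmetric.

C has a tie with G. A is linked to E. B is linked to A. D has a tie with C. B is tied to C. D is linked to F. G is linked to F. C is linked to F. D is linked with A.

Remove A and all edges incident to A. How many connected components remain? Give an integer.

Without A, the remaining ties split the others into: {B, C, D, F, G}; {E}.
That's 2 separate components.

2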